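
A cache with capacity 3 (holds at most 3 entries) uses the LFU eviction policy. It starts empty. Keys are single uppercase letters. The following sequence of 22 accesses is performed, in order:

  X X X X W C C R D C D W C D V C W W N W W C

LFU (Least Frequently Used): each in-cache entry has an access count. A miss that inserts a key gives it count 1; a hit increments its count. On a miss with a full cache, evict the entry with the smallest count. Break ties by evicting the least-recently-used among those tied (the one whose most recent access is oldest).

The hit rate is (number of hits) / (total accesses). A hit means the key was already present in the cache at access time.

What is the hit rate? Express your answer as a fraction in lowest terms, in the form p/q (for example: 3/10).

Answer: 1/2

Derivation:
LFU simulation (capacity=3):
  1. access X: MISS. Cache: [X(c=1)]
  2. access X: HIT, count now 2. Cache: [X(c=2)]
  3. access X: HIT, count now 3. Cache: [X(c=3)]
  4. access X: HIT, count now 4. Cache: [X(c=4)]
  5. access W: MISS. Cache: [W(c=1) X(c=4)]
  6. access C: MISS. Cache: [W(c=1) C(c=1) X(c=4)]
  7. access C: HIT, count now 2. Cache: [W(c=1) C(c=2) X(c=4)]
  8. access R: MISS, evict W(c=1). Cache: [R(c=1) C(c=2) X(c=4)]
  9. access D: MISS, evict R(c=1). Cache: [D(c=1) C(c=2) X(c=4)]
  10. access C: HIT, count now 3. Cache: [D(c=1) C(c=3) X(c=4)]
  11. access D: HIT, count now 2. Cache: [D(c=2) C(c=3) X(c=4)]
  12. access W: MISS, evict D(c=2). Cache: [W(c=1) C(c=3) X(c=4)]
  13. access C: HIT, count now 4. Cache: [W(c=1) X(c=4) C(c=4)]
  14. access D: MISS, evict W(c=1). Cache: [D(c=1) X(c=4) C(c=4)]
  15. access V: MISS, evict D(c=1). Cache: [V(c=1) X(c=4) C(c=4)]
  16. access C: HIT, count now 5. Cache: [V(c=1) X(c=4) C(c=5)]
  17. access W: MISS, evict V(c=1). Cache: [W(c=1) X(c=4) C(c=5)]
  18. access W: HIT, count now 2. Cache: [W(c=2) X(c=4) C(c=5)]
  19. access N: MISS, evict W(c=2). Cache: [N(c=1) X(c=4) C(c=5)]
  20. access W: MISS, evict N(c=1). Cache: [W(c=1) X(c=4) C(c=5)]
  21. access W: HIT, count now 2. Cache: [W(c=2) X(c=4) C(c=5)]
  22. access C: HIT, count now 6. Cache: [W(c=2) X(c=4) C(c=6)]
Total: 11 hits, 11 misses, 8 evictions

Hit rate = 11/22 = 1/2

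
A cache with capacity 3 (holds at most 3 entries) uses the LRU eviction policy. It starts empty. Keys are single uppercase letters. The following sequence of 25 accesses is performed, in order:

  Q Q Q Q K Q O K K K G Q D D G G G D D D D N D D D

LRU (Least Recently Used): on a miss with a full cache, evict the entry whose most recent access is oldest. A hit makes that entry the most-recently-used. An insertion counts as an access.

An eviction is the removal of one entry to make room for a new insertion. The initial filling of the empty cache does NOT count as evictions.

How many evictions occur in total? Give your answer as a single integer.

LRU simulation (capacity=3):
  1. access Q: MISS. Cache (LRU->MRU): [Q]
  2. access Q: HIT. Cache (LRU->MRU): [Q]
  3. access Q: HIT. Cache (LRU->MRU): [Q]
  4. access Q: HIT. Cache (LRU->MRU): [Q]
  5. access K: MISS. Cache (LRU->MRU): [Q K]
  6. access Q: HIT. Cache (LRU->MRU): [K Q]
  7. access O: MISS. Cache (LRU->MRU): [K Q O]
  8. access K: HIT. Cache (LRU->MRU): [Q O K]
  9. access K: HIT. Cache (LRU->MRU): [Q O K]
  10. access K: HIT. Cache (LRU->MRU): [Q O K]
  11. access G: MISS, evict Q. Cache (LRU->MRU): [O K G]
  12. access Q: MISS, evict O. Cache (LRU->MRU): [K G Q]
  13. access D: MISS, evict K. Cache (LRU->MRU): [G Q D]
  14. access D: HIT. Cache (LRU->MRU): [G Q D]
  15. access G: HIT. Cache (LRU->MRU): [Q D G]
  16. access G: HIT. Cache (LRU->MRU): [Q D G]
  17. access G: HIT. Cache (LRU->MRU): [Q D G]
  18. access D: HIT. Cache (LRU->MRU): [Q G D]
  19. access D: HIT. Cache (LRU->MRU): [Q G D]
  20. access D: HIT. Cache (LRU->MRU): [Q G D]
  21. access D: HIT. Cache (LRU->MRU): [Q G D]
  22. access N: MISS, evict Q. Cache (LRU->MRU): [G D N]
  23. access D: HIT. Cache (LRU->MRU): [G N D]
  24. access D: HIT. Cache (LRU->MRU): [G N D]
  25. access D: HIT. Cache (LRU->MRU): [G N D]
Total: 18 hits, 7 misses, 4 evictions

Answer: 4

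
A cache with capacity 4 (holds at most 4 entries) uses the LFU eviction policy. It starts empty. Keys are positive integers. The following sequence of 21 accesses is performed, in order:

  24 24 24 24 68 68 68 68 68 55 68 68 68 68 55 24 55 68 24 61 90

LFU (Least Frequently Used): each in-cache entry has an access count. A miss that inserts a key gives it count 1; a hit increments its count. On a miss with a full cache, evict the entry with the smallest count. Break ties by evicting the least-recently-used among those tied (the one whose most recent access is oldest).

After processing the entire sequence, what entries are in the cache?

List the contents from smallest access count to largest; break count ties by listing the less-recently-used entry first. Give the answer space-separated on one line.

LFU simulation (capacity=4):
  1. access 24: MISS. Cache: [24(c=1)]
  2. access 24: HIT, count now 2. Cache: [24(c=2)]
  3. access 24: HIT, count now 3. Cache: [24(c=3)]
  4. access 24: HIT, count now 4. Cache: [24(c=4)]
  5. access 68: MISS. Cache: [68(c=1) 24(c=4)]
  6. access 68: HIT, count now 2. Cache: [68(c=2) 24(c=4)]
  7. access 68: HIT, count now 3. Cache: [68(c=3) 24(c=4)]
  8. access 68: HIT, count now 4. Cache: [24(c=4) 68(c=4)]
  9. access 68: HIT, count now 5. Cache: [24(c=4) 68(c=5)]
  10. access 55: MISS. Cache: [55(c=1) 24(c=4) 68(c=5)]
  11. access 68: HIT, count now 6. Cache: [55(c=1) 24(c=4) 68(c=6)]
  12. access 68: HIT, count now 7. Cache: [55(c=1) 24(c=4) 68(c=7)]
  13. access 68: HIT, count now 8. Cache: [55(c=1) 24(c=4) 68(c=8)]
  14. access 68: HIT, count now 9. Cache: [55(c=1) 24(c=4) 68(c=9)]
  15. access 55: HIT, count now 2. Cache: [55(c=2) 24(c=4) 68(c=9)]
  16. access 24: HIT, count now 5. Cache: [55(c=2) 24(c=5) 68(c=9)]
  17. access 55: HIT, count now 3. Cache: [55(c=3) 24(c=5) 68(c=9)]
  18. access 68: HIT, count now 10. Cache: [55(c=3) 24(c=5) 68(c=10)]
  19. access 24: HIT, count now 6. Cache: [55(c=3) 24(c=6) 68(c=10)]
  20. access 61: MISS. Cache: [61(c=1) 55(c=3) 24(c=6) 68(c=10)]
  21. access 90: MISS, evict 61(c=1). Cache: [90(c=1) 55(c=3) 24(c=6) 68(c=10)]
Total: 16 hits, 5 misses, 1 evictions

Answer: 90 55 24 68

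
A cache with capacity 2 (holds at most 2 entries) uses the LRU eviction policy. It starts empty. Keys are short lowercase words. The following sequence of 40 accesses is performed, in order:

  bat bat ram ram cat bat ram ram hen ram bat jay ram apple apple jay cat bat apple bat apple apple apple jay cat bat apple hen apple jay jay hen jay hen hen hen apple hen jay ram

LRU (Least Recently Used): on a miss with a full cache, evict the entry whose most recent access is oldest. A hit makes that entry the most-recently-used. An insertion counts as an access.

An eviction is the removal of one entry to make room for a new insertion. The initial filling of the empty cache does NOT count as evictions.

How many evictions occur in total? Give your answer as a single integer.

Answer: 22

Derivation:
LRU simulation (capacity=2):
  1. access bat: MISS. Cache (LRU->MRU): [bat]
  2. access bat: HIT. Cache (LRU->MRU): [bat]
  3. access ram: MISS. Cache (LRU->MRU): [bat ram]
  4. access ram: HIT. Cache (LRU->MRU): [bat ram]
  5. access cat: MISS, evict bat. Cache (LRU->MRU): [ram cat]
  6. access bat: MISS, evict ram. Cache (LRU->MRU): [cat bat]
  7. access ram: MISS, evict cat. Cache (LRU->MRU): [bat ram]
  8. access ram: HIT. Cache (LRU->MRU): [bat ram]
  9. access hen: MISS, evict bat. Cache (LRU->MRU): [ram hen]
  10. access ram: HIT. Cache (LRU->MRU): [hen ram]
  11. access bat: MISS, evict hen. Cache (LRU->MRU): [ram bat]
  12. access jay: MISS, evict ram. Cache (LRU->MRU): [bat jay]
  13. access ram: MISS, evict bat. Cache (LRU->MRU): [jay ram]
  14. access apple: MISS, evict jay. Cache (LRU->MRU): [ram apple]
  15. access apple: HIT. Cache (LRU->MRU): [ram apple]
  16. access jay: MISS, evict ram. Cache (LRU->MRU): [apple jay]
  17. access cat: MISS, evict apple. Cache (LRU->MRU): [jay cat]
  18. access bat: MISS, evict jay. Cache (LRU->MRU): [cat bat]
  19. access apple: MISS, evict cat. Cache (LRU->MRU): [bat apple]
  20. access bat: HIT. Cache (LRU->MRU): [apple bat]
  21. access apple: HIT. Cache (LRU->MRU): [bat apple]
  22. access apple: HIT. Cache (LRU->MRU): [bat apple]
  23. access apple: HIT. Cache (LRU->MRU): [bat apple]
  24. access jay: MISS, evict bat. Cache (LRU->MRU): [apple jay]
  25. access cat: MISS, evict apple. Cache (LRU->MRU): [jay cat]
  26. access bat: MISS, evict jay. Cache (LRU->MRU): [cat bat]
  27. access apple: MISS, evict cat. Cache (LRU->MRU): [bat apple]
  28. access hen: MISS, evict bat. Cache (LRU->MRU): [apple hen]
  29. access apple: HIT. Cache (LRU->MRU): [hen apple]
  30. access jay: MISS, evict hen. Cache (LRU->MRU): [apple jay]
  31. access jay: HIT. Cache (LRU->MRU): [apple jay]
  32. access hen: MISS, evict apple. Cache (LRU->MRU): [jay hen]
  33. access jay: HIT. Cache (LRU->MRU): [hen jay]
  34. access hen: HIT. Cache (LRU->MRU): [jay hen]
  35. access hen: HIT. Cache (LRU->MRU): [jay hen]
  36. access hen: HIT. Cache (LRU->MRU): [jay hen]
  37. access apple: MISS, evict jay. Cache (LRU->MRU): [hen apple]
  38. access hen: HIT. Cache (LRU->MRU): [apple hen]
  39. access jay: MISS, evict apple. Cache (LRU->MRU): [hen jay]
  40. access ram: MISS, evict hen. Cache (LRU->MRU): [jay ram]
Total: 16 hits, 24 misses, 22 evictions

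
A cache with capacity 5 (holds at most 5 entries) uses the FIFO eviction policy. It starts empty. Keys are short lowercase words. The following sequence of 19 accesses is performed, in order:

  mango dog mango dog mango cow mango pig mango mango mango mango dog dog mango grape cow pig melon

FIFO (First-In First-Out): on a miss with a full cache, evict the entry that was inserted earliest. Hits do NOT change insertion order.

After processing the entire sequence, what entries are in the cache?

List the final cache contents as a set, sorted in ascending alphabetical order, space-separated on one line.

FIFO simulation (capacity=5):
  1. access mango: MISS. Cache (old->new): [mango]
  2. access dog: MISS. Cache (old->new): [mango dog]
  3. access mango: HIT. Cache (old->new): [mango dog]
  4. access dog: HIT. Cache (old->new): [mango dog]
  5. access mango: HIT. Cache (old->new): [mango dog]
  6. access cow: MISS. Cache (old->new): [mango dog cow]
  7. access mango: HIT. Cache (old->new): [mango dog cow]
  8. access pig: MISS. Cache (old->new): [mango dog cow pig]
  9. access mango: HIT. Cache (old->new): [mango dog cow pig]
  10. access mango: HIT. Cache (old->new): [mango dog cow pig]
  11. access mango: HIT. Cache (old->new): [mango dog cow pig]
  12. access mango: HIT. Cache (old->new): [mango dog cow pig]
  13. access dog: HIT. Cache (old->new): [mango dog cow pig]
  14. access dog: HIT. Cache (old->new): [mango dog cow pig]
  15. access mango: HIT. Cache (old->new): [mango dog cow pig]
  16. access grape: MISS. Cache (old->new): [mango dog cow pig grape]
  17. access cow: HIT. Cache (old->new): [mango dog cow pig grape]
  18. access pig: HIT. Cache (old->new): [mango dog cow pig grape]
  19. access melon: MISS, evict mango. Cache (old->new): [dog cow pig grape melon]
Total: 13 hits, 6 misses, 1 evictions

Answer: cow dog grape melon pig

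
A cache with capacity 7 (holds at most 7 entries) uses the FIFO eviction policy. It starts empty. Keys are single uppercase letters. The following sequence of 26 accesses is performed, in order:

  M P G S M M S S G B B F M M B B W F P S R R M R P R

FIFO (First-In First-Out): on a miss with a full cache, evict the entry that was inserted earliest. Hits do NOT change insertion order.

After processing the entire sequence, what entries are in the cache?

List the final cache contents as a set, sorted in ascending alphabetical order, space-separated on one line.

Answer: B F M P R S W

Derivation:
FIFO simulation (capacity=7):
  1. access M: MISS. Cache (old->new): [M]
  2. access P: MISS. Cache (old->new): [M P]
  3. access G: MISS. Cache (old->new): [M P G]
  4. access S: MISS. Cache (old->new): [M P G S]
  5. access M: HIT. Cache (old->new): [M P G S]
  6. access M: HIT. Cache (old->new): [M P G S]
  7. access S: HIT. Cache (old->new): [M P G S]
  8. access S: HIT. Cache (old->new): [M P G S]
  9. access G: HIT. Cache (old->new): [M P G S]
  10. access B: MISS. Cache (old->new): [M P G S B]
  11. access B: HIT. Cache (old->new): [M P G S B]
  12. access F: MISS. Cache (old->new): [M P G S B F]
  13. access M: HIT. Cache (old->new): [M P G S B F]
  14. access M: HIT. Cache (old->new): [M P G S B F]
  15. access B: HIT. Cache (old->new): [M P G S B F]
  16. access B: HIT. Cache (old->new): [M P G S B F]
  17. access W: MISS. Cache (old->new): [M P G S B F W]
  18. access F: HIT. Cache (old->new): [M P G S B F W]
  19. access P: HIT. Cache (old->new): [M P G S B F W]
  20. access S: HIT. Cache (old->new): [M P G S B F W]
  21. access R: MISS, evict M. Cache (old->new): [P G S B F W R]
  22. access R: HIT. Cache (old->new): [P G S B F W R]
  23. access M: MISS, evict P. Cache (old->new): [G S B F W R M]
  24. access R: HIT. Cache (old->new): [G S B F W R M]
  25. access P: MISS, evict G. Cache (old->new): [S B F W R M P]
  26. access R: HIT. Cache (old->new): [S B F W R M P]
Total: 16 hits, 10 misses, 3 evictions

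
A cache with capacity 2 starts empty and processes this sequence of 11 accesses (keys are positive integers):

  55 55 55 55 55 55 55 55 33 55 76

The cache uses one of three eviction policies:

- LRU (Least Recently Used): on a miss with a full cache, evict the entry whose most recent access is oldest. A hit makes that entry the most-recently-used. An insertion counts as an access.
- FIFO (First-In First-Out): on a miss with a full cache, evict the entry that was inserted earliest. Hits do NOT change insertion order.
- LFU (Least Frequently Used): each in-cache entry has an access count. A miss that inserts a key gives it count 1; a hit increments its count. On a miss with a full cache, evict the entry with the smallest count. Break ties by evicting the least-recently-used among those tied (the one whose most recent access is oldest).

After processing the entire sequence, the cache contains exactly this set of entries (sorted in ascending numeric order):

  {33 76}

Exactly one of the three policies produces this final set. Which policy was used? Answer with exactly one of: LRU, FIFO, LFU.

Simulating under each policy and comparing final sets:
  LRU: final set = {55 76} -> differs
  FIFO: final set = {33 76} -> MATCHES target
  LFU: final set = {55 76} -> differs
Only FIFO produces the target set.

Answer: FIFO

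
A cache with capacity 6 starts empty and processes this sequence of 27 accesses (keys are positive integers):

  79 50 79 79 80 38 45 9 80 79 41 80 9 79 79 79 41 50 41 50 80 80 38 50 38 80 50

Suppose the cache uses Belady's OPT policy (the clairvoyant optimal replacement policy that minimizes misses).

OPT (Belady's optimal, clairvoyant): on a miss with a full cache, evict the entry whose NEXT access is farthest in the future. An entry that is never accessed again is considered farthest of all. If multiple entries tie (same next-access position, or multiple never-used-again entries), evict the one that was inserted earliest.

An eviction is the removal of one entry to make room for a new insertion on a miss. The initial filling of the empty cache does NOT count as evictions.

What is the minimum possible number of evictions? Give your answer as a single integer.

Answer: 1

Derivation:
OPT (Belady) simulation (capacity=6):
  1. access 79: MISS. Cache: [79]
  2. access 50: MISS. Cache: [79 50]
  3. access 79: HIT. Next use of 79: step 4. Cache: [79 50]
  4. access 79: HIT. Next use of 79: step 10. Cache: [79 50]
  5. access 80: MISS. Cache: [79 50 80]
  6. access 38: MISS. Cache: [79 50 80 38]
  7. access 45: MISS. Cache: [79 50 80 38 45]
  8. access 9: MISS. Cache: [79 50 80 38 45 9]
  9. access 80: HIT. Next use of 80: step 12. Cache: [79 50 80 38 45 9]
  10. access 79: HIT. Next use of 79: step 14. Cache: [79 50 80 38 45 9]
  11. access 41: MISS, evict 45 (next use: never). Cache: [79 50 80 38 9 41]
  12. access 80: HIT. Next use of 80: step 21. Cache: [79 50 80 38 9 41]
  13. access 9: HIT. Next use of 9: never. Cache: [79 50 80 38 9 41]
  14. access 79: HIT. Next use of 79: step 15. Cache: [79 50 80 38 9 41]
  15. access 79: HIT. Next use of 79: step 16. Cache: [79 50 80 38 9 41]
  16. access 79: HIT. Next use of 79: never. Cache: [79 50 80 38 9 41]
  17. access 41: HIT. Next use of 41: step 19. Cache: [79 50 80 38 9 41]
  18. access 50: HIT. Next use of 50: step 20. Cache: [79 50 80 38 9 41]
  19. access 41: HIT. Next use of 41: never. Cache: [79 50 80 38 9 41]
  20. access 50: HIT. Next use of 50: step 24. Cache: [79 50 80 38 9 41]
  21. access 80: HIT. Next use of 80: step 22. Cache: [79 50 80 38 9 41]
  22. access 80: HIT. Next use of 80: step 26. Cache: [79 50 80 38 9 41]
  23. access 38: HIT. Next use of 38: step 25. Cache: [79 50 80 38 9 41]
  24. access 50: HIT. Next use of 50: step 27. Cache: [79 50 80 38 9 41]
  25. access 38: HIT. Next use of 38: never. Cache: [79 50 80 38 9 41]
  26. access 80: HIT. Next use of 80: never. Cache: [79 50 80 38 9 41]
  27. access 50: HIT. Next use of 50: never. Cache: [79 50 80 38 9 41]
Total: 20 hits, 7 misses, 1 evictions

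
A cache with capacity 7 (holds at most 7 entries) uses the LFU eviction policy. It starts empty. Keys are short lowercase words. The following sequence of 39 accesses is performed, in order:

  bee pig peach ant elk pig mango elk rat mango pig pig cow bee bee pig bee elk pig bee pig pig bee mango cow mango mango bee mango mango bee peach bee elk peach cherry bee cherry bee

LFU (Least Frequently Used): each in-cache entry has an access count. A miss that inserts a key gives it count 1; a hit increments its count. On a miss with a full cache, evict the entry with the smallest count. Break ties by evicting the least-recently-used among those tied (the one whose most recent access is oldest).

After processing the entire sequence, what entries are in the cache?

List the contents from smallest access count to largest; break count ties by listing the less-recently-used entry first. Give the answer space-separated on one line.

LFU simulation (capacity=7):
  1. access bee: MISS. Cache: [bee(c=1)]
  2. access pig: MISS. Cache: [bee(c=1) pig(c=1)]
  3. access peach: MISS. Cache: [bee(c=1) pig(c=1) peach(c=1)]
  4. access ant: MISS. Cache: [bee(c=1) pig(c=1) peach(c=1) ant(c=1)]
  5. access elk: MISS. Cache: [bee(c=1) pig(c=1) peach(c=1) ant(c=1) elk(c=1)]
  6. access pig: HIT, count now 2. Cache: [bee(c=1) peach(c=1) ant(c=1) elk(c=1) pig(c=2)]
  7. access mango: MISS. Cache: [bee(c=1) peach(c=1) ant(c=1) elk(c=1) mango(c=1) pig(c=2)]
  8. access elk: HIT, count now 2. Cache: [bee(c=1) peach(c=1) ant(c=1) mango(c=1) pig(c=2) elk(c=2)]
  9. access rat: MISS. Cache: [bee(c=1) peach(c=1) ant(c=1) mango(c=1) rat(c=1) pig(c=2) elk(c=2)]
  10. access mango: HIT, count now 2. Cache: [bee(c=1) peach(c=1) ant(c=1) rat(c=1) pig(c=2) elk(c=2) mango(c=2)]
  11. access pig: HIT, count now 3. Cache: [bee(c=1) peach(c=1) ant(c=1) rat(c=1) elk(c=2) mango(c=2) pig(c=3)]
  12. access pig: HIT, count now 4. Cache: [bee(c=1) peach(c=1) ant(c=1) rat(c=1) elk(c=2) mango(c=2) pig(c=4)]
  13. access cow: MISS, evict bee(c=1). Cache: [peach(c=1) ant(c=1) rat(c=1) cow(c=1) elk(c=2) mango(c=2) pig(c=4)]
  14. access bee: MISS, evict peach(c=1). Cache: [ant(c=1) rat(c=1) cow(c=1) bee(c=1) elk(c=2) mango(c=2) pig(c=4)]
  15. access bee: HIT, count now 2. Cache: [ant(c=1) rat(c=1) cow(c=1) elk(c=2) mango(c=2) bee(c=2) pig(c=4)]
  16. access pig: HIT, count now 5. Cache: [ant(c=1) rat(c=1) cow(c=1) elk(c=2) mango(c=2) bee(c=2) pig(c=5)]
  17. access bee: HIT, count now 3. Cache: [ant(c=1) rat(c=1) cow(c=1) elk(c=2) mango(c=2) bee(c=3) pig(c=5)]
  18. access elk: HIT, count now 3. Cache: [ant(c=1) rat(c=1) cow(c=1) mango(c=2) bee(c=3) elk(c=3) pig(c=5)]
  19. access pig: HIT, count now 6. Cache: [ant(c=1) rat(c=1) cow(c=1) mango(c=2) bee(c=3) elk(c=3) pig(c=6)]
  20. access bee: HIT, count now 4. Cache: [ant(c=1) rat(c=1) cow(c=1) mango(c=2) elk(c=3) bee(c=4) pig(c=6)]
  21. access pig: HIT, count now 7. Cache: [ant(c=1) rat(c=1) cow(c=1) mango(c=2) elk(c=3) bee(c=4) pig(c=7)]
  22. access pig: HIT, count now 8. Cache: [ant(c=1) rat(c=1) cow(c=1) mango(c=2) elk(c=3) bee(c=4) pig(c=8)]
  23. access bee: HIT, count now 5. Cache: [ant(c=1) rat(c=1) cow(c=1) mango(c=2) elk(c=3) bee(c=5) pig(c=8)]
  24. access mango: HIT, count now 3. Cache: [ant(c=1) rat(c=1) cow(c=1) elk(c=3) mango(c=3) bee(c=5) pig(c=8)]
  25. access cow: HIT, count now 2. Cache: [ant(c=1) rat(c=1) cow(c=2) elk(c=3) mango(c=3) bee(c=5) pig(c=8)]
  26. access mango: HIT, count now 4. Cache: [ant(c=1) rat(c=1) cow(c=2) elk(c=3) mango(c=4) bee(c=5) pig(c=8)]
  27. access mango: HIT, count now 5. Cache: [ant(c=1) rat(c=1) cow(c=2) elk(c=3) bee(c=5) mango(c=5) pig(c=8)]
  28. access bee: HIT, count now 6. Cache: [ant(c=1) rat(c=1) cow(c=2) elk(c=3) mango(c=5) bee(c=6) pig(c=8)]
  29. access mango: HIT, count now 6. Cache: [ant(c=1) rat(c=1) cow(c=2) elk(c=3) bee(c=6) mango(c=6) pig(c=8)]
  30. access mango: HIT, count now 7. Cache: [ant(c=1) rat(c=1) cow(c=2) elk(c=3) bee(c=6) mango(c=7) pig(c=8)]
  31. access bee: HIT, count now 7. Cache: [ant(c=1) rat(c=1) cow(c=2) elk(c=3) mango(c=7) bee(c=7) pig(c=8)]
  32. access peach: MISS, evict ant(c=1). Cache: [rat(c=1) peach(c=1) cow(c=2) elk(c=3) mango(c=7) bee(c=7) pig(c=8)]
  33. access bee: HIT, count now 8. Cache: [rat(c=1) peach(c=1) cow(c=2) elk(c=3) mango(c=7) pig(c=8) bee(c=8)]
  34. access elk: HIT, count now 4. Cache: [rat(c=1) peach(c=1) cow(c=2) elk(c=4) mango(c=7) pig(c=8) bee(c=8)]
  35. access peach: HIT, count now 2. Cache: [rat(c=1) cow(c=2) peach(c=2) elk(c=4) mango(c=7) pig(c=8) bee(c=8)]
  36. access cherry: MISS, evict rat(c=1). Cache: [cherry(c=1) cow(c=2) peach(c=2) elk(c=4) mango(c=7) pig(c=8) bee(c=8)]
  37. access bee: HIT, count now 9. Cache: [cherry(c=1) cow(c=2) peach(c=2) elk(c=4) mango(c=7) pig(c=8) bee(c=9)]
  38. access cherry: HIT, count now 2. Cache: [cow(c=2) peach(c=2) cherry(c=2) elk(c=4) mango(c=7) pig(c=8) bee(c=9)]
  39. access bee: HIT, count now 10. Cache: [cow(c=2) peach(c=2) cherry(c=2) elk(c=4) mango(c=7) pig(c=8) bee(c=10)]
Total: 28 hits, 11 misses, 4 evictions

Answer: cow peach cherry elk mango pig bee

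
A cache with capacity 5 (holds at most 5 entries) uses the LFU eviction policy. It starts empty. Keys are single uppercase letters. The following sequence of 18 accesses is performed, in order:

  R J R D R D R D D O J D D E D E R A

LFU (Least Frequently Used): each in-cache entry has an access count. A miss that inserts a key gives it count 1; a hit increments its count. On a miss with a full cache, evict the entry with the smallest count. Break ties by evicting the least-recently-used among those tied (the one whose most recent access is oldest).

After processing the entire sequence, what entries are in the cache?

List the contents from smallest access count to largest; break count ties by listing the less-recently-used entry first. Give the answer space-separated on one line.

LFU simulation (capacity=5):
  1. access R: MISS. Cache: [R(c=1)]
  2. access J: MISS. Cache: [R(c=1) J(c=1)]
  3. access R: HIT, count now 2. Cache: [J(c=1) R(c=2)]
  4. access D: MISS. Cache: [J(c=1) D(c=1) R(c=2)]
  5. access R: HIT, count now 3. Cache: [J(c=1) D(c=1) R(c=3)]
  6. access D: HIT, count now 2. Cache: [J(c=1) D(c=2) R(c=3)]
  7. access R: HIT, count now 4. Cache: [J(c=1) D(c=2) R(c=4)]
  8. access D: HIT, count now 3. Cache: [J(c=1) D(c=3) R(c=4)]
  9. access D: HIT, count now 4. Cache: [J(c=1) R(c=4) D(c=4)]
  10. access O: MISS. Cache: [J(c=1) O(c=1) R(c=4) D(c=4)]
  11. access J: HIT, count now 2. Cache: [O(c=1) J(c=2) R(c=4) D(c=4)]
  12. access D: HIT, count now 5. Cache: [O(c=1) J(c=2) R(c=4) D(c=5)]
  13. access D: HIT, count now 6. Cache: [O(c=1) J(c=2) R(c=4) D(c=6)]
  14. access E: MISS. Cache: [O(c=1) E(c=1) J(c=2) R(c=4) D(c=6)]
  15. access D: HIT, count now 7. Cache: [O(c=1) E(c=1) J(c=2) R(c=4) D(c=7)]
  16. access E: HIT, count now 2. Cache: [O(c=1) J(c=2) E(c=2) R(c=4) D(c=7)]
  17. access R: HIT, count now 5. Cache: [O(c=1) J(c=2) E(c=2) R(c=5) D(c=7)]
  18. access A: MISS, evict O(c=1). Cache: [A(c=1) J(c=2) E(c=2) R(c=5) D(c=7)]
Total: 12 hits, 6 misses, 1 evictions

Answer: A J E R D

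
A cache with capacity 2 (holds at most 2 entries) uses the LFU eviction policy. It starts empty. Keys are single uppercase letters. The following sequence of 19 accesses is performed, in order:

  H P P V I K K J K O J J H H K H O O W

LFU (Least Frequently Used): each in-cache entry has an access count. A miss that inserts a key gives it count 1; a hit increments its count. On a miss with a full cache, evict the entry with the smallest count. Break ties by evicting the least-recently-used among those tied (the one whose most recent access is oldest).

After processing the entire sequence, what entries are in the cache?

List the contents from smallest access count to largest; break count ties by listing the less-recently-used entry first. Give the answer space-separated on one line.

LFU simulation (capacity=2):
  1. access H: MISS. Cache: [H(c=1)]
  2. access P: MISS. Cache: [H(c=1) P(c=1)]
  3. access P: HIT, count now 2. Cache: [H(c=1) P(c=2)]
  4. access V: MISS, evict H(c=1). Cache: [V(c=1) P(c=2)]
  5. access I: MISS, evict V(c=1). Cache: [I(c=1) P(c=2)]
  6. access K: MISS, evict I(c=1). Cache: [K(c=1) P(c=2)]
  7. access K: HIT, count now 2. Cache: [P(c=2) K(c=2)]
  8. access J: MISS, evict P(c=2). Cache: [J(c=1) K(c=2)]
  9. access K: HIT, count now 3. Cache: [J(c=1) K(c=3)]
  10. access O: MISS, evict J(c=1). Cache: [O(c=1) K(c=3)]
  11. access J: MISS, evict O(c=1). Cache: [J(c=1) K(c=3)]
  12. access J: HIT, count now 2. Cache: [J(c=2) K(c=3)]
  13. access H: MISS, evict J(c=2). Cache: [H(c=1) K(c=3)]
  14. access H: HIT, count now 2. Cache: [H(c=2) K(c=3)]
  15. access K: HIT, count now 4. Cache: [H(c=2) K(c=4)]
  16. access H: HIT, count now 3. Cache: [H(c=3) K(c=4)]
  17. access O: MISS, evict H(c=3). Cache: [O(c=1) K(c=4)]
  18. access O: HIT, count now 2. Cache: [O(c=2) K(c=4)]
  19. access W: MISS, evict O(c=2). Cache: [W(c=1) K(c=4)]
Total: 8 hits, 11 misses, 9 evictions

Answer: W K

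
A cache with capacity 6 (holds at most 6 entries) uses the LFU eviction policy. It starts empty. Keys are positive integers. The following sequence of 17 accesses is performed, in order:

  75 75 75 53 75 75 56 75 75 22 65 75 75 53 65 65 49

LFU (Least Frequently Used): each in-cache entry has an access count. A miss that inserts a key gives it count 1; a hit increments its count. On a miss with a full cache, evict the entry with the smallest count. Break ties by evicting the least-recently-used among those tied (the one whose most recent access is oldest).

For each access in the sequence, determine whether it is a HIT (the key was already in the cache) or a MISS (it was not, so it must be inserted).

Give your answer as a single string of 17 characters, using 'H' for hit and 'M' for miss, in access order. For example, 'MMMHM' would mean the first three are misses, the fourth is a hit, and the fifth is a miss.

Answer: MHHMHHMHHMMHHHHHM

Derivation:
LFU simulation (capacity=6):
  1. access 75: MISS. Cache: [75(c=1)]
  2. access 75: HIT, count now 2. Cache: [75(c=2)]
  3. access 75: HIT, count now 3. Cache: [75(c=3)]
  4. access 53: MISS. Cache: [53(c=1) 75(c=3)]
  5. access 75: HIT, count now 4. Cache: [53(c=1) 75(c=4)]
  6. access 75: HIT, count now 5. Cache: [53(c=1) 75(c=5)]
  7. access 56: MISS. Cache: [53(c=1) 56(c=1) 75(c=5)]
  8. access 75: HIT, count now 6. Cache: [53(c=1) 56(c=1) 75(c=6)]
  9. access 75: HIT, count now 7. Cache: [53(c=1) 56(c=1) 75(c=7)]
  10. access 22: MISS. Cache: [53(c=1) 56(c=1) 22(c=1) 75(c=7)]
  11. access 65: MISS. Cache: [53(c=1) 56(c=1) 22(c=1) 65(c=1) 75(c=7)]
  12. access 75: HIT, count now 8. Cache: [53(c=1) 56(c=1) 22(c=1) 65(c=1) 75(c=8)]
  13. access 75: HIT, count now 9. Cache: [53(c=1) 56(c=1) 22(c=1) 65(c=1) 75(c=9)]
  14. access 53: HIT, count now 2. Cache: [56(c=1) 22(c=1) 65(c=1) 53(c=2) 75(c=9)]
  15. access 65: HIT, count now 2. Cache: [56(c=1) 22(c=1) 53(c=2) 65(c=2) 75(c=9)]
  16. access 65: HIT, count now 3. Cache: [56(c=1) 22(c=1) 53(c=2) 65(c=3) 75(c=9)]
  17. access 49: MISS. Cache: [56(c=1) 22(c=1) 49(c=1) 53(c=2) 65(c=3) 75(c=9)]
Total: 11 hits, 6 misses, 0 evictions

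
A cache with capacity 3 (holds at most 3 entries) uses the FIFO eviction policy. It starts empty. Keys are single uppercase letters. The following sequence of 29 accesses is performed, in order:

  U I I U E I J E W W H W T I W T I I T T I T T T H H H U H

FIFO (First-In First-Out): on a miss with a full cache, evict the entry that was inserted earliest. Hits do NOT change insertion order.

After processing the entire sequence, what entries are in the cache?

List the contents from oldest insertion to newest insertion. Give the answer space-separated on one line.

FIFO simulation (capacity=3):
  1. access U: MISS. Cache (old->new): [U]
  2. access I: MISS. Cache (old->new): [U I]
  3. access I: HIT. Cache (old->new): [U I]
  4. access U: HIT. Cache (old->new): [U I]
  5. access E: MISS. Cache (old->new): [U I E]
  6. access I: HIT. Cache (old->new): [U I E]
  7. access J: MISS, evict U. Cache (old->new): [I E J]
  8. access E: HIT. Cache (old->new): [I E J]
  9. access W: MISS, evict I. Cache (old->new): [E J W]
  10. access W: HIT. Cache (old->new): [E J W]
  11. access H: MISS, evict E. Cache (old->new): [J W H]
  12. access W: HIT. Cache (old->new): [J W H]
  13. access T: MISS, evict J. Cache (old->new): [W H T]
  14. access I: MISS, evict W. Cache (old->new): [H T I]
  15. access W: MISS, evict H. Cache (old->new): [T I W]
  16. access T: HIT. Cache (old->new): [T I W]
  17. access I: HIT. Cache (old->new): [T I W]
  18. access I: HIT. Cache (old->new): [T I W]
  19. access T: HIT. Cache (old->new): [T I W]
  20. access T: HIT. Cache (old->new): [T I W]
  21. access I: HIT. Cache (old->new): [T I W]
  22. access T: HIT. Cache (old->new): [T I W]
  23. access T: HIT. Cache (old->new): [T I W]
  24. access T: HIT. Cache (old->new): [T I W]
  25. access H: MISS, evict T. Cache (old->new): [I W H]
  26. access H: HIT. Cache (old->new): [I W H]
  27. access H: HIT. Cache (old->new): [I W H]
  28. access U: MISS, evict I. Cache (old->new): [W H U]
  29. access H: HIT. Cache (old->new): [W H U]
Total: 18 hits, 11 misses, 8 evictions

Answer: W H U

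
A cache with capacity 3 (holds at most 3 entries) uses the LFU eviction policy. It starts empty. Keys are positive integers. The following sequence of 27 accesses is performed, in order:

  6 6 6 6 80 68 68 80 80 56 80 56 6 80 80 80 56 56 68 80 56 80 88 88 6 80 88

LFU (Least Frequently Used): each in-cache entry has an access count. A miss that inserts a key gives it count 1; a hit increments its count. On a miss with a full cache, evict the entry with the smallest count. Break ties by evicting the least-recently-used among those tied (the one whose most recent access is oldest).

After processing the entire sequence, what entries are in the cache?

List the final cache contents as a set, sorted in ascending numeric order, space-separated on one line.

Answer: 6 80 88

Derivation:
LFU simulation (capacity=3):
  1. access 6: MISS. Cache: [6(c=1)]
  2. access 6: HIT, count now 2. Cache: [6(c=2)]
  3. access 6: HIT, count now 3. Cache: [6(c=3)]
  4. access 6: HIT, count now 4. Cache: [6(c=4)]
  5. access 80: MISS. Cache: [80(c=1) 6(c=4)]
  6. access 68: MISS. Cache: [80(c=1) 68(c=1) 6(c=4)]
  7. access 68: HIT, count now 2. Cache: [80(c=1) 68(c=2) 6(c=4)]
  8. access 80: HIT, count now 2. Cache: [68(c=2) 80(c=2) 6(c=4)]
  9. access 80: HIT, count now 3. Cache: [68(c=2) 80(c=3) 6(c=4)]
  10. access 56: MISS, evict 68(c=2). Cache: [56(c=1) 80(c=3) 6(c=4)]
  11. access 80: HIT, count now 4. Cache: [56(c=1) 6(c=4) 80(c=4)]
  12. access 56: HIT, count now 2. Cache: [56(c=2) 6(c=4) 80(c=4)]
  13. access 6: HIT, count now 5. Cache: [56(c=2) 80(c=4) 6(c=5)]
  14. access 80: HIT, count now 5. Cache: [56(c=2) 6(c=5) 80(c=5)]
  15. access 80: HIT, count now 6. Cache: [56(c=2) 6(c=5) 80(c=6)]
  16. access 80: HIT, count now 7. Cache: [56(c=2) 6(c=5) 80(c=7)]
  17. access 56: HIT, count now 3. Cache: [56(c=3) 6(c=5) 80(c=7)]
  18. access 56: HIT, count now 4. Cache: [56(c=4) 6(c=5) 80(c=7)]
  19. access 68: MISS, evict 56(c=4). Cache: [68(c=1) 6(c=5) 80(c=7)]
  20. access 80: HIT, count now 8. Cache: [68(c=1) 6(c=5) 80(c=8)]
  21. access 56: MISS, evict 68(c=1). Cache: [56(c=1) 6(c=5) 80(c=8)]
  22. access 80: HIT, count now 9. Cache: [56(c=1) 6(c=5) 80(c=9)]
  23. access 88: MISS, evict 56(c=1). Cache: [88(c=1) 6(c=5) 80(c=9)]
  24. access 88: HIT, count now 2. Cache: [88(c=2) 6(c=5) 80(c=9)]
  25. access 6: HIT, count now 6. Cache: [88(c=2) 6(c=6) 80(c=9)]
  26. access 80: HIT, count now 10. Cache: [88(c=2) 6(c=6) 80(c=10)]
  27. access 88: HIT, count now 3. Cache: [88(c=3) 6(c=6) 80(c=10)]
Total: 20 hits, 7 misses, 4 evictions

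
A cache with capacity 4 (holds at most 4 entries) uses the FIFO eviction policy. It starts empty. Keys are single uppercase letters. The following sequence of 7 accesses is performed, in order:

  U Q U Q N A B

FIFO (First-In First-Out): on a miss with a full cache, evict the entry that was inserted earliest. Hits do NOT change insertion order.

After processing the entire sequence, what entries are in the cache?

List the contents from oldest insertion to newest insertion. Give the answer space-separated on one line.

FIFO simulation (capacity=4):
  1. access U: MISS. Cache (old->new): [U]
  2. access Q: MISS. Cache (old->new): [U Q]
  3. access U: HIT. Cache (old->new): [U Q]
  4. access Q: HIT. Cache (old->new): [U Q]
  5. access N: MISS. Cache (old->new): [U Q N]
  6. access A: MISS. Cache (old->new): [U Q N A]
  7. access B: MISS, evict U. Cache (old->new): [Q N A B]
Total: 2 hits, 5 misses, 1 evictions

Answer: Q N A B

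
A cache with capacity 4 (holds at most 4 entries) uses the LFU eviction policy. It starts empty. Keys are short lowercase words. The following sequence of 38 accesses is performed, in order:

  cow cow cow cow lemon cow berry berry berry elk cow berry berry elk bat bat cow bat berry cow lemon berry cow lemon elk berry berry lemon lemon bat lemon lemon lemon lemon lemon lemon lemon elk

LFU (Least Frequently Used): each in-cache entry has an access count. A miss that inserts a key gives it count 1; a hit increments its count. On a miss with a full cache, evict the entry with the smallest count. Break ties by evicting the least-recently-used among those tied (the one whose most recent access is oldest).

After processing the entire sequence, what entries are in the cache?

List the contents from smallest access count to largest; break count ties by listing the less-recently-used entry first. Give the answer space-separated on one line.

Answer: elk cow berry lemon

Derivation:
LFU simulation (capacity=4):
  1. access cow: MISS. Cache: [cow(c=1)]
  2. access cow: HIT, count now 2. Cache: [cow(c=2)]
  3. access cow: HIT, count now 3. Cache: [cow(c=3)]
  4. access cow: HIT, count now 4. Cache: [cow(c=4)]
  5. access lemon: MISS. Cache: [lemon(c=1) cow(c=4)]
  6. access cow: HIT, count now 5. Cache: [lemon(c=1) cow(c=5)]
  7. access berry: MISS. Cache: [lemon(c=1) berry(c=1) cow(c=5)]
  8. access berry: HIT, count now 2. Cache: [lemon(c=1) berry(c=2) cow(c=5)]
  9. access berry: HIT, count now 3. Cache: [lemon(c=1) berry(c=3) cow(c=5)]
  10. access elk: MISS. Cache: [lemon(c=1) elk(c=1) berry(c=3) cow(c=5)]
  11. access cow: HIT, count now 6. Cache: [lemon(c=1) elk(c=1) berry(c=3) cow(c=6)]
  12. access berry: HIT, count now 4. Cache: [lemon(c=1) elk(c=1) berry(c=4) cow(c=6)]
  13. access berry: HIT, count now 5. Cache: [lemon(c=1) elk(c=1) berry(c=5) cow(c=6)]
  14. access elk: HIT, count now 2. Cache: [lemon(c=1) elk(c=2) berry(c=5) cow(c=6)]
  15. access bat: MISS, evict lemon(c=1). Cache: [bat(c=1) elk(c=2) berry(c=5) cow(c=6)]
  16. access bat: HIT, count now 2. Cache: [elk(c=2) bat(c=2) berry(c=5) cow(c=6)]
  17. access cow: HIT, count now 7. Cache: [elk(c=2) bat(c=2) berry(c=5) cow(c=7)]
  18. access bat: HIT, count now 3. Cache: [elk(c=2) bat(c=3) berry(c=5) cow(c=7)]
  19. access berry: HIT, count now 6. Cache: [elk(c=2) bat(c=3) berry(c=6) cow(c=7)]
  20. access cow: HIT, count now 8. Cache: [elk(c=2) bat(c=3) berry(c=6) cow(c=8)]
  21. access lemon: MISS, evict elk(c=2). Cache: [lemon(c=1) bat(c=3) berry(c=6) cow(c=8)]
  22. access berry: HIT, count now 7. Cache: [lemon(c=1) bat(c=3) berry(c=7) cow(c=8)]
  23. access cow: HIT, count now 9. Cache: [lemon(c=1) bat(c=3) berry(c=7) cow(c=9)]
  24. access lemon: HIT, count now 2. Cache: [lemon(c=2) bat(c=3) berry(c=7) cow(c=9)]
  25. access elk: MISS, evict lemon(c=2). Cache: [elk(c=1) bat(c=3) berry(c=7) cow(c=9)]
  26. access berry: HIT, count now 8. Cache: [elk(c=1) bat(c=3) berry(c=8) cow(c=9)]
  27. access berry: HIT, count now 9. Cache: [elk(c=1) bat(c=3) cow(c=9) berry(c=9)]
  28. access lemon: MISS, evict elk(c=1). Cache: [lemon(c=1) bat(c=3) cow(c=9) berry(c=9)]
  29. access lemon: HIT, count now 2. Cache: [lemon(c=2) bat(c=3) cow(c=9) berry(c=9)]
  30. access bat: HIT, count now 4. Cache: [lemon(c=2) bat(c=4) cow(c=9) berry(c=9)]
  31. access lemon: HIT, count now 3. Cache: [lemon(c=3) bat(c=4) cow(c=9) berry(c=9)]
  32. access lemon: HIT, count now 4. Cache: [bat(c=4) lemon(c=4) cow(c=9) berry(c=9)]
  33. access lemon: HIT, count now 5. Cache: [bat(c=4) lemon(c=5) cow(c=9) berry(c=9)]
  34. access lemon: HIT, count now 6. Cache: [bat(c=4) lemon(c=6) cow(c=9) berry(c=9)]
  35. access lemon: HIT, count now 7. Cache: [bat(c=4) lemon(c=7) cow(c=9) berry(c=9)]
  36. access lemon: HIT, count now 8. Cache: [bat(c=4) lemon(c=8) cow(c=9) berry(c=9)]
  37. access lemon: HIT, count now 9. Cache: [bat(c=4) cow(c=9) berry(c=9) lemon(c=9)]
  38. access elk: MISS, evict bat(c=4). Cache: [elk(c=1) cow(c=9) berry(c=9) lemon(c=9)]
Total: 29 hits, 9 misses, 5 evictions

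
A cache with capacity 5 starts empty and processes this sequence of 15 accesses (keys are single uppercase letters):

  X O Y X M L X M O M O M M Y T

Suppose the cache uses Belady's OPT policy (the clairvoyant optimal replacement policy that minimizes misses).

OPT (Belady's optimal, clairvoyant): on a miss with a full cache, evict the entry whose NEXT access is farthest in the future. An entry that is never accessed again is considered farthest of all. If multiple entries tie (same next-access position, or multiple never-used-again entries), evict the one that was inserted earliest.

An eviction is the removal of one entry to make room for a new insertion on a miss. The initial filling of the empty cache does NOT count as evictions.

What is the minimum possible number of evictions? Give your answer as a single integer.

OPT (Belady) simulation (capacity=5):
  1. access X: MISS. Cache: [X]
  2. access O: MISS. Cache: [X O]
  3. access Y: MISS. Cache: [X O Y]
  4. access X: HIT. Next use of X: step 7. Cache: [X O Y]
  5. access M: MISS. Cache: [X O Y M]
  6. access L: MISS. Cache: [X O Y M L]
  7. access X: HIT. Next use of X: never. Cache: [X O Y M L]
  8. access M: HIT. Next use of M: step 10. Cache: [X O Y M L]
  9. access O: HIT. Next use of O: step 11. Cache: [X O Y M L]
  10. access M: HIT. Next use of M: step 12. Cache: [X O Y M L]
  11. access O: HIT. Next use of O: never. Cache: [X O Y M L]
  12. access M: HIT. Next use of M: step 13. Cache: [X O Y M L]
  13. access M: HIT. Next use of M: never. Cache: [X O Y M L]
  14. access Y: HIT. Next use of Y: never. Cache: [X O Y M L]
  15. access T: MISS, evict X (next use: never). Cache: [O Y M L T]
Total: 9 hits, 6 misses, 1 evictions

Answer: 1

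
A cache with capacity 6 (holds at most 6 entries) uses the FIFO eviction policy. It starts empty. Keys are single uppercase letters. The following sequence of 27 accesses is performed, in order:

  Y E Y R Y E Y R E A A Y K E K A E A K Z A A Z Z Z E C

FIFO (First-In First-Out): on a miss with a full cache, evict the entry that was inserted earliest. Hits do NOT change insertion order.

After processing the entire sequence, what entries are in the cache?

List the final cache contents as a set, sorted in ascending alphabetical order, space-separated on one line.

FIFO simulation (capacity=6):
  1. access Y: MISS. Cache (old->new): [Y]
  2. access E: MISS. Cache (old->new): [Y E]
  3. access Y: HIT. Cache (old->new): [Y E]
  4. access R: MISS. Cache (old->new): [Y E R]
  5. access Y: HIT. Cache (old->new): [Y E R]
  6. access E: HIT. Cache (old->new): [Y E R]
  7. access Y: HIT. Cache (old->new): [Y E R]
  8. access R: HIT. Cache (old->new): [Y E R]
  9. access E: HIT. Cache (old->new): [Y E R]
  10. access A: MISS. Cache (old->new): [Y E R A]
  11. access A: HIT. Cache (old->new): [Y E R A]
  12. access Y: HIT. Cache (old->new): [Y E R A]
  13. access K: MISS. Cache (old->new): [Y E R A K]
  14. access E: HIT. Cache (old->new): [Y E R A K]
  15. access K: HIT. Cache (old->new): [Y E R A K]
  16. access A: HIT. Cache (old->new): [Y E R A K]
  17. access E: HIT. Cache (old->new): [Y E R A K]
  18. access A: HIT. Cache (old->new): [Y E R A K]
  19. access K: HIT. Cache (old->new): [Y E R A K]
  20. access Z: MISS. Cache (old->new): [Y E R A K Z]
  21. access A: HIT. Cache (old->new): [Y E R A K Z]
  22. access A: HIT. Cache (old->new): [Y E R A K Z]
  23. access Z: HIT. Cache (old->new): [Y E R A K Z]
  24. access Z: HIT. Cache (old->new): [Y E R A K Z]
  25. access Z: HIT. Cache (old->new): [Y E R A K Z]
  26. access E: HIT. Cache (old->new): [Y E R A K Z]
  27. access C: MISS, evict Y. Cache (old->new): [E R A K Z C]
Total: 20 hits, 7 misses, 1 evictions

Answer: A C E K R Z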